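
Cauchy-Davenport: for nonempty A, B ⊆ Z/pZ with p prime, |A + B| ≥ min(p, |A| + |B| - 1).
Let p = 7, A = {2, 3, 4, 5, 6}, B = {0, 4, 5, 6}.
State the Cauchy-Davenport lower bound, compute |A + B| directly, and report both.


Cauchy-Davenport: |A + B| ≥ min(p, |A| + |B| - 1) for A, B nonempty in Z/pZ.
|A| = 5, |B| = 4, p = 7.
CD lower bound = min(7, 5 + 4 - 1) = min(7, 8) = 7.
Compute A + B mod 7 directly:
a = 2: 2+0=2, 2+4=6, 2+5=0, 2+6=1
a = 3: 3+0=3, 3+4=0, 3+5=1, 3+6=2
a = 4: 4+0=4, 4+4=1, 4+5=2, 4+6=3
a = 5: 5+0=5, 5+4=2, 5+5=3, 5+6=4
a = 6: 6+0=6, 6+4=3, 6+5=4, 6+6=5
A + B = {0, 1, 2, 3, 4, 5, 6}, so |A + B| = 7.
Verify: 7 ≥ 7? Yes ✓.

CD lower bound = 7, actual |A + B| = 7.


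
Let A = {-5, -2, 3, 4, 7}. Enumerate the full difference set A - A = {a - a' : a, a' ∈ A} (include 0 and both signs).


A - A = {a - a' : a, a' ∈ A}.
Compute a - a' for each ordered pair (a, a'):
a = -5: -5--5=0, -5--2=-3, -5-3=-8, -5-4=-9, -5-7=-12
a = -2: -2--5=3, -2--2=0, -2-3=-5, -2-4=-6, -2-7=-9
a = 3: 3--5=8, 3--2=5, 3-3=0, 3-4=-1, 3-7=-4
a = 4: 4--5=9, 4--2=6, 4-3=1, 4-4=0, 4-7=-3
a = 7: 7--5=12, 7--2=9, 7-3=4, 7-4=3, 7-7=0
Collecting distinct values (and noting 0 appears from a-a):
A - A = {-12, -9, -8, -6, -5, -4, -3, -1, 0, 1, 3, 4, 5, 6, 8, 9, 12}
|A - A| = 17

A - A = {-12, -9, -8, -6, -5, -4, -3, -1, 0, 1, 3, 4, 5, 6, 8, 9, 12}


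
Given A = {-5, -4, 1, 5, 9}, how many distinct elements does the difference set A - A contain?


A - A = {a - a' : a, a' ∈ A}; |A| = 5.
Bounds: 2|A|-1 ≤ |A - A| ≤ |A|² - |A| + 1, i.e. 9 ≤ |A - A| ≤ 21.
Note: 0 ∈ A - A always (from a - a). The set is symmetric: if d ∈ A - A then -d ∈ A - A.
Enumerate nonzero differences d = a - a' with a > a' (then include -d):
Positive differences: {1, 4, 5, 6, 8, 9, 10, 13, 14}
Full difference set: {0} ∪ (positive diffs) ∪ (negative diffs).
|A - A| = 1 + 2·9 = 19 (matches direct enumeration: 19).

|A - A| = 19


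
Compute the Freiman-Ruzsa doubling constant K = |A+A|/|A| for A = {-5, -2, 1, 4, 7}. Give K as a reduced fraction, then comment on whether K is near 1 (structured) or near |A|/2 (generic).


|A| = 5.
Compute A + A by enumerating all 25 pairs.
A + A = {-10, -7, -4, -1, 2, 5, 8, 11, 14}, so |A + A| = 9.
K = |A + A| / |A| = 9/5 (already in lowest terms) ≈ 1.8000.
Reference: AP of size 5 gives K = 9/5 ≈ 1.8000; a fully generic set of size 5 gives K ≈ 3.0000.

|A| = 5, |A + A| = 9, K = 9/5.


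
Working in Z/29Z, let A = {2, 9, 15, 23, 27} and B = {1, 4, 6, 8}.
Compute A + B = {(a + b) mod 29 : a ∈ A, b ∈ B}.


Work in Z/29Z: reduce every sum a + b modulo 29.
Enumerate all 20 pairs:
a = 2: 2+1=3, 2+4=6, 2+6=8, 2+8=10
a = 9: 9+1=10, 9+4=13, 9+6=15, 9+8=17
a = 15: 15+1=16, 15+4=19, 15+6=21, 15+8=23
a = 23: 23+1=24, 23+4=27, 23+6=0, 23+8=2
a = 27: 27+1=28, 27+4=2, 27+6=4, 27+8=6
Distinct residues collected: {0, 2, 3, 4, 6, 8, 10, 13, 15, 16, 17, 19, 21, 23, 24, 27, 28}
|A + B| = 17 (out of 29 total residues).

A + B = {0, 2, 3, 4, 6, 8, 10, 13, 15, 16, 17, 19, 21, 23, 24, 27, 28}


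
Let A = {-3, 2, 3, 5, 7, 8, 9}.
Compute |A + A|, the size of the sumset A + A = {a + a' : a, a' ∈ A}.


A + A = {a + a' : a, a' ∈ A}; |A| = 7.
General bounds: 2|A| - 1 ≤ |A + A| ≤ |A|(|A|+1)/2, i.e. 13 ≤ |A + A| ≤ 28.
Lower bound 2|A|-1 is attained iff A is an arithmetic progression.
Enumerate sums a + a' for a ≤ a' (symmetric, so this suffices):
a = -3: -3+-3=-6, -3+2=-1, -3+3=0, -3+5=2, -3+7=4, -3+8=5, -3+9=6
a = 2: 2+2=4, 2+3=5, 2+5=7, 2+7=9, 2+8=10, 2+9=11
a = 3: 3+3=6, 3+5=8, 3+7=10, 3+8=11, 3+9=12
a = 5: 5+5=10, 5+7=12, 5+8=13, 5+9=14
a = 7: 7+7=14, 7+8=15, 7+9=16
a = 8: 8+8=16, 8+9=17
a = 9: 9+9=18
Distinct sums: {-6, -1, 0, 2, 4, 5, 6, 7, 8, 9, 10, 11, 12, 13, 14, 15, 16, 17, 18}
|A + A| = 19

|A + A| = 19


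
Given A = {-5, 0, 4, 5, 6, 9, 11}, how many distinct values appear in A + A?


A + A = {a + a' : a, a' ∈ A}; |A| = 7.
General bounds: 2|A| - 1 ≤ |A + A| ≤ |A|(|A|+1)/2, i.e. 13 ≤ |A + A| ≤ 28.
Lower bound 2|A|-1 is attained iff A is an arithmetic progression.
Enumerate sums a + a' for a ≤ a' (symmetric, so this suffices):
a = -5: -5+-5=-10, -5+0=-5, -5+4=-1, -5+5=0, -5+6=1, -5+9=4, -5+11=6
a = 0: 0+0=0, 0+4=4, 0+5=5, 0+6=6, 0+9=9, 0+11=11
a = 4: 4+4=8, 4+5=9, 4+6=10, 4+9=13, 4+11=15
a = 5: 5+5=10, 5+6=11, 5+9=14, 5+11=16
a = 6: 6+6=12, 6+9=15, 6+11=17
a = 9: 9+9=18, 9+11=20
a = 11: 11+11=22
Distinct sums: {-10, -5, -1, 0, 1, 4, 5, 6, 8, 9, 10, 11, 12, 13, 14, 15, 16, 17, 18, 20, 22}
|A + A| = 21

|A + A| = 21


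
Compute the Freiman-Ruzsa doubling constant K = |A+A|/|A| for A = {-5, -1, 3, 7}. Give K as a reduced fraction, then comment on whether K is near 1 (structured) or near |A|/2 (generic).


|A| = 4.
Compute A + A by enumerating all 16 pairs.
A + A = {-10, -6, -2, 2, 6, 10, 14}, so |A + A| = 7.
K = |A + A| / |A| = 7/4 (already in lowest terms) ≈ 1.7500.
Reference: AP of size 4 gives K = 7/4 ≈ 1.7500; a fully generic set of size 4 gives K ≈ 2.5000.

|A| = 4, |A + A| = 7, K = 7/4.


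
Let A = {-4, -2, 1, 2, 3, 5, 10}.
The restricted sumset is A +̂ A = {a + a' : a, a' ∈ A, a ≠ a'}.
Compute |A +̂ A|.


Restricted sumset: A +̂ A = {a + a' : a ∈ A, a' ∈ A, a ≠ a'}.
Equivalently, take A + A and drop any sum 2a that is achievable ONLY as a + a for a ∈ A (i.e. sums representable only with equal summands).
Enumerate pairs (a, a') with a < a' (symmetric, so each unordered pair gives one sum; this covers all a ≠ a'):
  -4 + -2 = -6
  -4 + 1 = -3
  -4 + 2 = -2
  -4 + 3 = -1
  -4 + 5 = 1
  -4 + 10 = 6
  -2 + 1 = -1
  -2 + 2 = 0
  -2 + 3 = 1
  -2 + 5 = 3
  -2 + 10 = 8
  1 + 2 = 3
  1 + 3 = 4
  1 + 5 = 6
  1 + 10 = 11
  2 + 3 = 5
  2 + 5 = 7
  2 + 10 = 12
  3 + 5 = 8
  3 + 10 = 13
  5 + 10 = 15
Collected distinct sums: {-6, -3, -2, -1, 0, 1, 3, 4, 5, 6, 7, 8, 11, 12, 13, 15}
|A +̂ A| = 16
(Reference bound: |A +̂ A| ≥ 2|A| - 3 for |A| ≥ 2, with |A| = 7 giving ≥ 11.)

|A +̂ A| = 16


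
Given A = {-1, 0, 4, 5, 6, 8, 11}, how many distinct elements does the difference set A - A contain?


A - A = {a - a' : a, a' ∈ A}; |A| = 7.
Bounds: 2|A|-1 ≤ |A - A| ≤ |A|² - |A| + 1, i.e. 13 ≤ |A - A| ≤ 43.
Note: 0 ∈ A - A always (from a - a). The set is symmetric: if d ∈ A - A then -d ∈ A - A.
Enumerate nonzero differences d = a - a' with a > a' (then include -d):
Positive differences: {1, 2, 3, 4, 5, 6, 7, 8, 9, 11, 12}
Full difference set: {0} ∪ (positive diffs) ∪ (negative diffs).
|A - A| = 1 + 2·11 = 23 (matches direct enumeration: 23).

|A - A| = 23


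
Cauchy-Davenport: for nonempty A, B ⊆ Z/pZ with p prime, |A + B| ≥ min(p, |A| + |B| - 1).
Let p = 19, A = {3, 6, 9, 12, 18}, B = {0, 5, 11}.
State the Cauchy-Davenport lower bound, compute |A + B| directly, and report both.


Cauchy-Davenport: |A + B| ≥ min(p, |A| + |B| - 1) for A, B nonempty in Z/pZ.
|A| = 5, |B| = 3, p = 19.
CD lower bound = min(19, 5 + 3 - 1) = min(19, 7) = 7.
Compute A + B mod 19 directly:
a = 3: 3+0=3, 3+5=8, 3+11=14
a = 6: 6+0=6, 6+5=11, 6+11=17
a = 9: 9+0=9, 9+5=14, 9+11=1
a = 12: 12+0=12, 12+5=17, 12+11=4
a = 18: 18+0=18, 18+5=4, 18+11=10
A + B = {1, 3, 4, 6, 8, 9, 10, 11, 12, 14, 17, 18}, so |A + B| = 12.
Verify: 12 ≥ 7? Yes ✓.

CD lower bound = 7, actual |A + B| = 12.


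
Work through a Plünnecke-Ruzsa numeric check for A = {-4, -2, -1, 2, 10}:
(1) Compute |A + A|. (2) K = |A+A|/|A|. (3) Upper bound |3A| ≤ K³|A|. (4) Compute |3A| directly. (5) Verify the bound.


|A| = 5.
Step 1: Compute A + A by enumerating all 25 pairs.
A + A = {-8, -6, -5, -4, -3, -2, 0, 1, 4, 6, 8, 9, 12, 20}, so |A + A| = 14.
Step 2: Doubling constant K = |A + A|/|A| = 14/5 = 14/5 ≈ 2.8000.
Step 3: Plünnecke-Ruzsa gives |3A| ≤ K³·|A| = (2.8000)³ · 5 ≈ 109.7600.
Step 4: Compute 3A = A + A + A directly by enumerating all triples (a,b,c) ∈ A³; |3A| = 27.
Step 5: Check 27 ≤ 109.7600? Yes ✓.

K = 14/5, Plünnecke-Ruzsa bound K³|A| ≈ 109.7600, |3A| = 27, inequality holds.


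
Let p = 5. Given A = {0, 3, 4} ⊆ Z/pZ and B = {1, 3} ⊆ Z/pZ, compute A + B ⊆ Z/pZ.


Work in Z/5Z: reduce every sum a + b modulo 5.
Enumerate all 6 pairs:
a = 0: 0+1=1, 0+3=3
a = 3: 3+1=4, 3+3=1
a = 4: 4+1=0, 4+3=2
Distinct residues collected: {0, 1, 2, 3, 4}
|A + B| = 5 (out of 5 total residues).

A + B = {0, 1, 2, 3, 4}


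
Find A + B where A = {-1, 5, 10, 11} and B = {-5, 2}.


A + B = {a + b : a ∈ A, b ∈ B}.
Enumerate all |A|·|B| = 4·2 = 8 pairs (a, b) and collect distinct sums.
a = -1: -1+-5=-6, -1+2=1
a = 5: 5+-5=0, 5+2=7
a = 10: 10+-5=5, 10+2=12
a = 11: 11+-5=6, 11+2=13
Collecting distinct sums: A + B = {-6, 0, 1, 5, 6, 7, 12, 13}
|A + B| = 8

A + B = {-6, 0, 1, 5, 6, 7, 12, 13}


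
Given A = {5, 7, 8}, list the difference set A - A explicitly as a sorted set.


A - A = {a - a' : a, a' ∈ A}.
Compute a - a' for each ordered pair (a, a'):
a = 5: 5-5=0, 5-7=-2, 5-8=-3
a = 7: 7-5=2, 7-7=0, 7-8=-1
a = 8: 8-5=3, 8-7=1, 8-8=0
Collecting distinct values (and noting 0 appears from a-a):
A - A = {-3, -2, -1, 0, 1, 2, 3}
|A - A| = 7

A - A = {-3, -2, -1, 0, 1, 2, 3}


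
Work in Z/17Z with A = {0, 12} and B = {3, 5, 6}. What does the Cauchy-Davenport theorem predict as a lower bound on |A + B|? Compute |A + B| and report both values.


Cauchy-Davenport: |A + B| ≥ min(p, |A| + |B| - 1) for A, B nonempty in Z/pZ.
|A| = 2, |B| = 3, p = 17.
CD lower bound = min(17, 2 + 3 - 1) = min(17, 4) = 4.
Compute A + B mod 17 directly:
a = 0: 0+3=3, 0+5=5, 0+6=6
a = 12: 12+3=15, 12+5=0, 12+6=1
A + B = {0, 1, 3, 5, 6, 15}, so |A + B| = 6.
Verify: 6 ≥ 4? Yes ✓.

CD lower bound = 4, actual |A + B| = 6.


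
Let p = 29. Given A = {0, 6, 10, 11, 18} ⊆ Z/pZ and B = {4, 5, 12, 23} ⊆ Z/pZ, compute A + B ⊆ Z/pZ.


Work in Z/29Z: reduce every sum a + b modulo 29.
Enumerate all 20 pairs:
a = 0: 0+4=4, 0+5=5, 0+12=12, 0+23=23
a = 6: 6+4=10, 6+5=11, 6+12=18, 6+23=0
a = 10: 10+4=14, 10+5=15, 10+12=22, 10+23=4
a = 11: 11+4=15, 11+5=16, 11+12=23, 11+23=5
a = 18: 18+4=22, 18+5=23, 18+12=1, 18+23=12
Distinct residues collected: {0, 1, 4, 5, 10, 11, 12, 14, 15, 16, 18, 22, 23}
|A + B| = 13 (out of 29 total residues).

A + B = {0, 1, 4, 5, 10, 11, 12, 14, 15, 16, 18, 22, 23}


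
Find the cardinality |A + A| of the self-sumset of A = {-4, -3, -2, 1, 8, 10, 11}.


A + A = {a + a' : a, a' ∈ A}; |A| = 7.
General bounds: 2|A| - 1 ≤ |A + A| ≤ |A|(|A|+1)/2, i.e. 13 ≤ |A + A| ≤ 28.
Lower bound 2|A|-1 is attained iff A is an arithmetic progression.
Enumerate sums a + a' for a ≤ a' (symmetric, so this suffices):
a = -4: -4+-4=-8, -4+-3=-7, -4+-2=-6, -4+1=-3, -4+8=4, -4+10=6, -4+11=7
a = -3: -3+-3=-6, -3+-2=-5, -3+1=-2, -3+8=5, -3+10=7, -3+11=8
a = -2: -2+-2=-4, -2+1=-1, -2+8=6, -2+10=8, -2+11=9
a = 1: 1+1=2, 1+8=9, 1+10=11, 1+11=12
a = 8: 8+8=16, 8+10=18, 8+11=19
a = 10: 10+10=20, 10+11=21
a = 11: 11+11=22
Distinct sums: {-8, -7, -6, -5, -4, -3, -2, -1, 2, 4, 5, 6, 7, 8, 9, 11, 12, 16, 18, 19, 20, 21, 22}
|A + A| = 23

|A + A| = 23


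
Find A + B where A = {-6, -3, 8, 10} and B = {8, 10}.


A + B = {a + b : a ∈ A, b ∈ B}.
Enumerate all |A|·|B| = 4·2 = 8 pairs (a, b) and collect distinct sums.
a = -6: -6+8=2, -6+10=4
a = -3: -3+8=5, -3+10=7
a = 8: 8+8=16, 8+10=18
a = 10: 10+8=18, 10+10=20
Collecting distinct sums: A + B = {2, 4, 5, 7, 16, 18, 20}
|A + B| = 7

A + B = {2, 4, 5, 7, 16, 18, 20}


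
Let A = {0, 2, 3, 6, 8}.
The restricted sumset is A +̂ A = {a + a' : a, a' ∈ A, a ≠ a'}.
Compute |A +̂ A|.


Restricted sumset: A +̂ A = {a + a' : a ∈ A, a' ∈ A, a ≠ a'}.
Equivalently, take A + A and drop any sum 2a that is achievable ONLY as a + a for a ∈ A (i.e. sums representable only with equal summands).
Enumerate pairs (a, a') with a < a' (symmetric, so each unordered pair gives one sum; this covers all a ≠ a'):
  0 + 2 = 2
  0 + 3 = 3
  0 + 6 = 6
  0 + 8 = 8
  2 + 3 = 5
  2 + 6 = 8
  2 + 8 = 10
  3 + 6 = 9
  3 + 8 = 11
  6 + 8 = 14
Collected distinct sums: {2, 3, 5, 6, 8, 9, 10, 11, 14}
|A +̂ A| = 9
(Reference bound: |A +̂ A| ≥ 2|A| - 3 for |A| ≥ 2, with |A| = 5 giving ≥ 7.)

|A +̂ A| = 9


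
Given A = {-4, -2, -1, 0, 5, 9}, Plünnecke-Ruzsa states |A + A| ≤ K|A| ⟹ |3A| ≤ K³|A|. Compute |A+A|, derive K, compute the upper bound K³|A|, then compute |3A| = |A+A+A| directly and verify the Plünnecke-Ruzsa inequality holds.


|A| = 6.
Step 1: Compute A + A by enumerating all 36 pairs.
A + A = {-8, -6, -5, -4, -3, -2, -1, 0, 1, 3, 4, 5, 7, 8, 9, 10, 14, 18}, so |A + A| = 18.
Step 2: Doubling constant K = |A + A|/|A| = 18/6 = 18/6 ≈ 3.0000.
Step 3: Plünnecke-Ruzsa gives |3A| ≤ K³·|A| = (3.0000)³ · 6 ≈ 162.0000.
Step 4: Compute 3A = A + A + A directly by enumerating all triples (a,b,c) ∈ A³; |3A| = 32.
Step 5: Check 32 ≤ 162.0000? Yes ✓.

K = 18/6, Plünnecke-Ruzsa bound K³|A| ≈ 162.0000, |3A| = 32, inequality holds.


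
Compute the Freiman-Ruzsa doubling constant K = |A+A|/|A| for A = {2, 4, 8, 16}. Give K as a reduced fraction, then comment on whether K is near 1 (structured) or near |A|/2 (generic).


|A| = 4.
Compute A + A by enumerating all 16 pairs.
A + A = {4, 6, 8, 10, 12, 16, 18, 20, 24, 32}, so |A + A| = 10.
K = |A + A| / |A| = 10/4 = 5/2 ≈ 2.5000.
Reference: AP of size 4 gives K = 7/4 ≈ 1.7500; a fully generic set of size 4 gives K ≈ 2.5000.

|A| = 4, |A + A| = 10, K = 10/4 = 5/2.


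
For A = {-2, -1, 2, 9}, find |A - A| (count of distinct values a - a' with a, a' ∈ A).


A - A = {a - a' : a, a' ∈ A}; |A| = 4.
Bounds: 2|A|-1 ≤ |A - A| ≤ |A|² - |A| + 1, i.e. 7 ≤ |A - A| ≤ 13.
Note: 0 ∈ A - A always (from a - a). The set is symmetric: if d ∈ A - A then -d ∈ A - A.
Enumerate nonzero differences d = a - a' with a > a' (then include -d):
Positive differences: {1, 3, 4, 7, 10, 11}
Full difference set: {0} ∪ (positive diffs) ∪ (negative diffs).
|A - A| = 1 + 2·6 = 13 (matches direct enumeration: 13).

|A - A| = 13


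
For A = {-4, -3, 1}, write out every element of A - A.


A - A = {a - a' : a, a' ∈ A}.
Compute a - a' for each ordered pair (a, a'):
a = -4: -4--4=0, -4--3=-1, -4-1=-5
a = -3: -3--4=1, -3--3=0, -3-1=-4
a = 1: 1--4=5, 1--3=4, 1-1=0
Collecting distinct values (and noting 0 appears from a-a):
A - A = {-5, -4, -1, 0, 1, 4, 5}
|A - A| = 7

A - A = {-5, -4, -1, 0, 1, 4, 5}


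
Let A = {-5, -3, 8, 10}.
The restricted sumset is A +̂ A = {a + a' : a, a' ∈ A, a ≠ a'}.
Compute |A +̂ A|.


Restricted sumset: A +̂ A = {a + a' : a ∈ A, a' ∈ A, a ≠ a'}.
Equivalently, take A + A and drop any sum 2a that is achievable ONLY as a + a for a ∈ A (i.e. sums representable only with equal summands).
Enumerate pairs (a, a') with a < a' (symmetric, so each unordered pair gives one sum; this covers all a ≠ a'):
  -5 + -3 = -8
  -5 + 8 = 3
  -5 + 10 = 5
  -3 + 8 = 5
  -3 + 10 = 7
  8 + 10 = 18
Collected distinct sums: {-8, 3, 5, 7, 18}
|A +̂ A| = 5
(Reference bound: |A +̂ A| ≥ 2|A| - 3 for |A| ≥ 2, with |A| = 4 giving ≥ 5.)

|A +̂ A| = 5


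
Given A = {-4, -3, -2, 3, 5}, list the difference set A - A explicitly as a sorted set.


A - A = {a - a' : a, a' ∈ A}.
Compute a - a' for each ordered pair (a, a'):
a = -4: -4--4=0, -4--3=-1, -4--2=-2, -4-3=-7, -4-5=-9
a = -3: -3--4=1, -3--3=0, -3--2=-1, -3-3=-6, -3-5=-8
a = -2: -2--4=2, -2--3=1, -2--2=0, -2-3=-5, -2-5=-7
a = 3: 3--4=7, 3--3=6, 3--2=5, 3-3=0, 3-5=-2
a = 5: 5--4=9, 5--3=8, 5--2=7, 5-3=2, 5-5=0
Collecting distinct values (and noting 0 appears from a-a):
A - A = {-9, -8, -7, -6, -5, -2, -1, 0, 1, 2, 5, 6, 7, 8, 9}
|A - A| = 15

A - A = {-9, -8, -7, -6, -5, -2, -1, 0, 1, 2, 5, 6, 7, 8, 9}


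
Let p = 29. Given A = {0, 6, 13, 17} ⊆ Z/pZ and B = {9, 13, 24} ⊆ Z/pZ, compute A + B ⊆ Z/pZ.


Work in Z/29Z: reduce every sum a + b modulo 29.
Enumerate all 12 pairs:
a = 0: 0+9=9, 0+13=13, 0+24=24
a = 6: 6+9=15, 6+13=19, 6+24=1
a = 13: 13+9=22, 13+13=26, 13+24=8
a = 17: 17+9=26, 17+13=1, 17+24=12
Distinct residues collected: {1, 8, 9, 12, 13, 15, 19, 22, 24, 26}
|A + B| = 10 (out of 29 total residues).

A + B = {1, 8, 9, 12, 13, 15, 19, 22, 24, 26}


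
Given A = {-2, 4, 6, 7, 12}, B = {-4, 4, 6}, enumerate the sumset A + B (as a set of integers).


A + B = {a + b : a ∈ A, b ∈ B}.
Enumerate all |A|·|B| = 5·3 = 15 pairs (a, b) and collect distinct sums.
a = -2: -2+-4=-6, -2+4=2, -2+6=4
a = 4: 4+-4=0, 4+4=8, 4+6=10
a = 6: 6+-4=2, 6+4=10, 6+6=12
a = 7: 7+-4=3, 7+4=11, 7+6=13
a = 12: 12+-4=8, 12+4=16, 12+6=18
Collecting distinct sums: A + B = {-6, 0, 2, 3, 4, 8, 10, 11, 12, 13, 16, 18}
|A + B| = 12

A + B = {-6, 0, 2, 3, 4, 8, 10, 11, 12, 13, 16, 18}


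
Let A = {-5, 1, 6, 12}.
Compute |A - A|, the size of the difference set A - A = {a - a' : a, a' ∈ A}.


A - A = {a - a' : a, a' ∈ A}; |A| = 4.
Bounds: 2|A|-1 ≤ |A - A| ≤ |A|² - |A| + 1, i.e. 7 ≤ |A - A| ≤ 13.
Note: 0 ∈ A - A always (from a - a). The set is symmetric: if d ∈ A - A then -d ∈ A - A.
Enumerate nonzero differences d = a - a' with a > a' (then include -d):
Positive differences: {5, 6, 11, 17}
Full difference set: {0} ∪ (positive diffs) ∪ (negative diffs).
|A - A| = 1 + 2·4 = 9 (matches direct enumeration: 9).

|A - A| = 9


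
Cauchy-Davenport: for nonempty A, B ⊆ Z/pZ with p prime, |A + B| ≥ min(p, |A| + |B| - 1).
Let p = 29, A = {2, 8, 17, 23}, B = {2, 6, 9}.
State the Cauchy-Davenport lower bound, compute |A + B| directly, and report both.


Cauchy-Davenport: |A + B| ≥ min(p, |A| + |B| - 1) for A, B nonempty in Z/pZ.
|A| = 4, |B| = 3, p = 29.
CD lower bound = min(29, 4 + 3 - 1) = min(29, 6) = 6.
Compute A + B mod 29 directly:
a = 2: 2+2=4, 2+6=8, 2+9=11
a = 8: 8+2=10, 8+6=14, 8+9=17
a = 17: 17+2=19, 17+6=23, 17+9=26
a = 23: 23+2=25, 23+6=0, 23+9=3
A + B = {0, 3, 4, 8, 10, 11, 14, 17, 19, 23, 25, 26}, so |A + B| = 12.
Verify: 12 ≥ 6? Yes ✓.

CD lower bound = 6, actual |A + B| = 12.


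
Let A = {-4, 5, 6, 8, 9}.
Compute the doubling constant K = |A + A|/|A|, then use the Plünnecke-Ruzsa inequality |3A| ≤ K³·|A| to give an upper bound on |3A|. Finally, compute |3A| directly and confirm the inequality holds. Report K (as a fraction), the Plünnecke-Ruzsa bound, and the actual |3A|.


|A| = 5.
Step 1: Compute A + A by enumerating all 25 pairs.
A + A = {-8, 1, 2, 4, 5, 10, 11, 12, 13, 14, 15, 16, 17, 18}, so |A + A| = 14.
Step 2: Doubling constant K = |A + A|/|A| = 14/5 = 14/5 ≈ 2.8000.
Step 3: Plünnecke-Ruzsa gives |3A| ≤ K³·|A| = (2.8000)³ · 5 ≈ 109.7600.
Step 4: Compute 3A = A + A + A directly by enumerating all triples (a,b,c) ∈ A³; |3A| = 27.
Step 5: Check 27 ≤ 109.7600? Yes ✓.

K = 14/5, Plünnecke-Ruzsa bound K³|A| ≈ 109.7600, |3A| = 27, inequality holds.


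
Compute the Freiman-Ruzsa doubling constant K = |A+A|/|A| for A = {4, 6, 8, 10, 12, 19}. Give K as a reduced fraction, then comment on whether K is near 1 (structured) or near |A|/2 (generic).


|A| = 6.
Compute A + A by enumerating all 36 pairs.
A + A = {8, 10, 12, 14, 16, 18, 20, 22, 23, 24, 25, 27, 29, 31, 38}, so |A + A| = 15.
K = |A + A| / |A| = 15/6 = 5/2 ≈ 2.5000.
Reference: AP of size 6 gives K = 11/6 ≈ 1.8333; a fully generic set of size 6 gives K ≈ 3.5000.

|A| = 6, |A + A| = 15, K = 15/6 = 5/2.


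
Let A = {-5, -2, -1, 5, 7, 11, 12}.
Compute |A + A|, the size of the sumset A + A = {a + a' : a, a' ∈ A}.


A + A = {a + a' : a, a' ∈ A}; |A| = 7.
General bounds: 2|A| - 1 ≤ |A + A| ≤ |A|(|A|+1)/2, i.e. 13 ≤ |A + A| ≤ 28.
Lower bound 2|A|-1 is attained iff A is an arithmetic progression.
Enumerate sums a + a' for a ≤ a' (symmetric, so this suffices):
a = -5: -5+-5=-10, -5+-2=-7, -5+-1=-6, -5+5=0, -5+7=2, -5+11=6, -5+12=7
a = -2: -2+-2=-4, -2+-1=-3, -2+5=3, -2+7=5, -2+11=9, -2+12=10
a = -1: -1+-1=-2, -1+5=4, -1+7=6, -1+11=10, -1+12=11
a = 5: 5+5=10, 5+7=12, 5+11=16, 5+12=17
a = 7: 7+7=14, 7+11=18, 7+12=19
a = 11: 11+11=22, 11+12=23
a = 12: 12+12=24
Distinct sums: {-10, -7, -6, -4, -3, -2, 0, 2, 3, 4, 5, 6, 7, 9, 10, 11, 12, 14, 16, 17, 18, 19, 22, 23, 24}
|A + A| = 25

|A + A| = 25


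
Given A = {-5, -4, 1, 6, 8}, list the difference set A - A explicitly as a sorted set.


A - A = {a - a' : a, a' ∈ A}.
Compute a - a' for each ordered pair (a, a'):
a = -5: -5--5=0, -5--4=-1, -5-1=-6, -5-6=-11, -5-8=-13
a = -4: -4--5=1, -4--4=0, -4-1=-5, -4-6=-10, -4-8=-12
a = 1: 1--5=6, 1--4=5, 1-1=0, 1-6=-5, 1-8=-7
a = 6: 6--5=11, 6--4=10, 6-1=5, 6-6=0, 6-8=-2
a = 8: 8--5=13, 8--4=12, 8-1=7, 8-6=2, 8-8=0
Collecting distinct values (and noting 0 appears from a-a):
A - A = {-13, -12, -11, -10, -7, -6, -5, -2, -1, 0, 1, 2, 5, 6, 7, 10, 11, 12, 13}
|A - A| = 19

A - A = {-13, -12, -11, -10, -7, -6, -5, -2, -1, 0, 1, 2, 5, 6, 7, 10, 11, 12, 13}


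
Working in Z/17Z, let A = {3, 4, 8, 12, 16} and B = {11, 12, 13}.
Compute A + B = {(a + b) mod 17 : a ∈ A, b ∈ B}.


Work in Z/17Z: reduce every sum a + b modulo 17.
Enumerate all 15 pairs:
a = 3: 3+11=14, 3+12=15, 3+13=16
a = 4: 4+11=15, 4+12=16, 4+13=0
a = 8: 8+11=2, 8+12=3, 8+13=4
a = 12: 12+11=6, 12+12=7, 12+13=8
a = 16: 16+11=10, 16+12=11, 16+13=12
Distinct residues collected: {0, 2, 3, 4, 6, 7, 8, 10, 11, 12, 14, 15, 16}
|A + B| = 13 (out of 17 total residues).

A + B = {0, 2, 3, 4, 6, 7, 8, 10, 11, 12, 14, 15, 16}


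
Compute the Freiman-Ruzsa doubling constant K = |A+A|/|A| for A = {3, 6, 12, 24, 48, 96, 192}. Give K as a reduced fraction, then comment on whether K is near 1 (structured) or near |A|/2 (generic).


|A| = 7.
Compute A + A by enumerating all 49 pairs.
A + A = {6, 9, 12, 15, 18, 24, 27, 30, 36, 48, 51, 54, 60, 72, 96, 99, 102, 108, 120, 144, 192, 195, 198, 204, 216, 240, 288, 384}, so |A + A| = 28.
K = |A + A| / |A| = 28/7 = 4/1 ≈ 4.0000.
Reference: AP of size 7 gives K = 13/7 ≈ 1.8571; a fully generic set of size 7 gives K ≈ 4.0000.

|A| = 7, |A + A| = 28, K = 28/7 = 4/1.


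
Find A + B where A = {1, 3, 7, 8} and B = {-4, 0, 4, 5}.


A + B = {a + b : a ∈ A, b ∈ B}.
Enumerate all |A|·|B| = 4·4 = 16 pairs (a, b) and collect distinct sums.
a = 1: 1+-4=-3, 1+0=1, 1+4=5, 1+5=6
a = 3: 3+-4=-1, 3+0=3, 3+4=7, 3+5=8
a = 7: 7+-4=3, 7+0=7, 7+4=11, 7+5=12
a = 8: 8+-4=4, 8+0=8, 8+4=12, 8+5=13
Collecting distinct sums: A + B = {-3, -1, 1, 3, 4, 5, 6, 7, 8, 11, 12, 13}
|A + B| = 12

A + B = {-3, -1, 1, 3, 4, 5, 6, 7, 8, 11, 12, 13}


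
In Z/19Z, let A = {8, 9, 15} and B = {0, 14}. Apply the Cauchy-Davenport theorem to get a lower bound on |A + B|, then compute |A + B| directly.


Cauchy-Davenport: |A + B| ≥ min(p, |A| + |B| - 1) for A, B nonempty in Z/pZ.
|A| = 3, |B| = 2, p = 19.
CD lower bound = min(19, 3 + 2 - 1) = min(19, 4) = 4.
Compute A + B mod 19 directly:
a = 8: 8+0=8, 8+14=3
a = 9: 9+0=9, 9+14=4
a = 15: 15+0=15, 15+14=10
A + B = {3, 4, 8, 9, 10, 15}, so |A + B| = 6.
Verify: 6 ≥ 4? Yes ✓.

CD lower bound = 4, actual |A + B| = 6.


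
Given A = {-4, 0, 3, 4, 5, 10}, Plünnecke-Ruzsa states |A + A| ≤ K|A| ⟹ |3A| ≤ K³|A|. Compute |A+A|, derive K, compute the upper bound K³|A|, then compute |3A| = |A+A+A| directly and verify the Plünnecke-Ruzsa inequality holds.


|A| = 6.
Step 1: Compute A + A by enumerating all 36 pairs.
A + A = {-8, -4, -1, 0, 1, 3, 4, 5, 6, 7, 8, 9, 10, 13, 14, 15, 20}, so |A + A| = 17.
Step 2: Doubling constant K = |A + A|/|A| = 17/6 = 17/6 ≈ 2.8333.
Step 3: Plünnecke-Ruzsa gives |3A| ≤ K³·|A| = (2.8333)³ · 6 ≈ 136.4722.
Step 4: Compute 3A = A + A + A directly by enumerating all triples (a,b,c) ∈ A³; |3A| = 31.
Step 5: Check 31 ≤ 136.4722? Yes ✓.

K = 17/6, Plünnecke-Ruzsa bound K³|A| ≈ 136.4722, |3A| = 31, inequality holds.


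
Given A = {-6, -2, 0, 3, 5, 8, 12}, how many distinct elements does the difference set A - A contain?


A - A = {a - a' : a, a' ∈ A}; |A| = 7.
Bounds: 2|A|-1 ≤ |A - A| ≤ |A|² - |A| + 1, i.e. 13 ≤ |A - A| ≤ 43.
Note: 0 ∈ A - A always (from a - a). The set is symmetric: if d ∈ A - A then -d ∈ A - A.
Enumerate nonzero differences d = a - a' with a > a' (then include -d):
Positive differences: {2, 3, 4, 5, 6, 7, 8, 9, 10, 11, 12, 14, 18}
Full difference set: {0} ∪ (positive diffs) ∪ (negative diffs).
|A - A| = 1 + 2·13 = 27 (matches direct enumeration: 27).

|A - A| = 27


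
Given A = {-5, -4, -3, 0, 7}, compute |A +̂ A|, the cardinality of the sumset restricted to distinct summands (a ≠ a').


Restricted sumset: A +̂ A = {a + a' : a ∈ A, a' ∈ A, a ≠ a'}.
Equivalently, take A + A and drop any sum 2a that is achievable ONLY as a + a for a ∈ A (i.e. sums representable only with equal summands).
Enumerate pairs (a, a') with a < a' (symmetric, so each unordered pair gives one sum; this covers all a ≠ a'):
  -5 + -4 = -9
  -5 + -3 = -8
  -5 + 0 = -5
  -5 + 7 = 2
  -4 + -3 = -7
  -4 + 0 = -4
  -4 + 7 = 3
  -3 + 0 = -3
  -3 + 7 = 4
  0 + 7 = 7
Collected distinct sums: {-9, -8, -7, -5, -4, -3, 2, 3, 4, 7}
|A +̂ A| = 10
(Reference bound: |A +̂ A| ≥ 2|A| - 3 for |A| ≥ 2, with |A| = 5 giving ≥ 7.)

|A +̂ A| = 10


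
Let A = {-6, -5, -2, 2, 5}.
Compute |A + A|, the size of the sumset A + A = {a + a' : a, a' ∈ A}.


A + A = {a + a' : a, a' ∈ A}; |A| = 5.
General bounds: 2|A| - 1 ≤ |A + A| ≤ |A|(|A|+1)/2, i.e. 9 ≤ |A + A| ≤ 15.
Lower bound 2|A|-1 is attained iff A is an arithmetic progression.
Enumerate sums a + a' for a ≤ a' (symmetric, so this suffices):
a = -6: -6+-6=-12, -6+-5=-11, -6+-2=-8, -6+2=-4, -6+5=-1
a = -5: -5+-5=-10, -5+-2=-7, -5+2=-3, -5+5=0
a = -2: -2+-2=-4, -2+2=0, -2+5=3
a = 2: 2+2=4, 2+5=7
a = 5: 5+5=10
Distinct sums: {-12, -11, -10, -8, -7, -4, -3, -1, 0, 3, 4, 7, 10}
|A + A| = 13

|A + A| = 13


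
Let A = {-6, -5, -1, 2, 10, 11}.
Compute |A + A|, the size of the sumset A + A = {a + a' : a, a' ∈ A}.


A + A = {a + a' : a, a' ∈ A}; |A| = 6.
General bounds: 2|A| - 1 ≤ |A + A| ≤ |A|(|A|+1)/2, i.e. 11 ≤ |A + A| ≤ 21.
Lower bound 2|A|-1 is attained iff A is an arithmetic progression.
Enumerate sums a + a' for a ≤ a' (symmetric, so this suffices):
a = -6: -6+-6=-12, -6+-5=-11, -6+-1=-7, -6+2=-4, -6+10=4, -6+11=5
a = -5: -5+-5=-10, -5+-1=-6, -5+2=-3, -5+10=5, -5+11=6
a = -1: -1+-1=-2, -1+2=1, -1+10=9, -1+11=10
a = 2: 2+2=4, 2+10=12, 2+11=13
a = 10: 10+10=20, 10+11=21
a = 11: 11+11=22
Distinct sums: {-12, -11, -10, -7, -6, -4, -3, -2, 1, 4, 5, 6, 9, 10, 12, 13, 20, 21, 22}
|A + A| = 19

|A + A| = 19


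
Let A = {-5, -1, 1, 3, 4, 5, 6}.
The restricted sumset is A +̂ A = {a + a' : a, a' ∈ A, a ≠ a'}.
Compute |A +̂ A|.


Restricted sumset: A +̂ A = {a + a' : a ∈ A, a' ∈ A, a ≠ a'}.
Equivalently, take A + A and drop any sum 2a that is achievable ONLY as a + a for a ∈ A (i.e. sums representable only with equal summands).
Enumerate pairs (a, a') with a < a' (symmetric, so each unordered pair gives one sum; this covers all a ≠ a'):
  -5 + -1 = -6
  -5 + 1 = -4
  -5 + 3 = -2
  -5 + 4 = -1
  -5 + 5 = 0
  -5 + 6 = 1
  -1 + 1 = 0
  -1 + 3 = 2
  -1 + 4 = 3
  -1 + 5 = 4
  -1 + 6 = 5
  1 + 3 = 4
  1 + 4 = 5
  1 + 5 = 6
  1 + 6 = 7
  3 + 4 = 7
  3 + 5 = 8
  3 + 6 = 9
  4 + 5 = 9
  4 + 6 = 10
  5 + 6 = 11
Collected distinct sums: {-6, -4, -2, -1, 0, 1, 2, 3, 4, 5, 6, 7, 8, 9, 10, 11}
|A +̂ A| = 16
(Reference bound: |A +̂ A| ≥ 2|A| - 3 for |A| ≥ 2, with |A| = 7 giving ≥ 11.)

|A +̂ A| = 16


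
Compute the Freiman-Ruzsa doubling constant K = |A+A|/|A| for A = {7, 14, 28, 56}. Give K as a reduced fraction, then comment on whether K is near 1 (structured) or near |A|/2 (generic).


|A| = 4.
Compute A + A by enumerating all 16 pairs.
A + A = {14, 21, 28, 35, 42, 56, 63, 70, 84, 112}, so |A + A| = 10.
K = |A + A| / |A| = 10/4 = 5/2 ≈ 2.5000.
Reference: AP of size 4 gives K = 7/4 ≈ 1.7500; a fully generic set of size 4 gives K ≈ 2.5000.

|A| = 4, |A + A| = 10, K = 10/4 = 5/2.


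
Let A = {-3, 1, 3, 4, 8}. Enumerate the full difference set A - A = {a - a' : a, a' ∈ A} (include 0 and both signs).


A - A = {a - a' : a, a' ∈ A}.
Compute a - a' for each ordered pair (a, a'):
a = -3: -3--3=0, -3-1=-4, -3-3=-6, -3-4=-7, -3-8=-11
a = 1: 1--3=4, 1-1=0, 1-3=-2, 1-4=-3, 1-8=-7
a = 3: 3--3=6, 3-1=2, 3-3=0, 3-4=-1, 3-8=-5
a = 4: 4--3=7, 4-1=3, 4-3=1, 4-4=0, 4-8=-4
a = 8: 8--3=11, 8-1=7, 8-3=5, 8-4=4, 8-8=0
Collecting distinct values (and noting 0 appears from a-a):
A - A = {-11, -7, -6, -5, -4, -3, -2, -1, 0, 1, 2, 3, 4, 5, 6, 7, 11}
|A - A| = 17

A - A = {-11, -7, -6, -5, -4, -3, -2, -1, 0, 1, 2, 3, 4, 5, 6, 7, 11}


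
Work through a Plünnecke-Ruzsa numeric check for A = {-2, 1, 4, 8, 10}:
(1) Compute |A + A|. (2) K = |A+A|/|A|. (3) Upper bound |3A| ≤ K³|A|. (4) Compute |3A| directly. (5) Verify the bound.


|A| = 5.
Step 1: Compute A + A by enumerating all 25 pairs.
A + A = {-4, -1, 2, 5, 6, 8, 9, 11, 12, 14, 16, 18, 20}, so |A + A| = 13.
Step 2: Doubling constant K = |A + A|/|A| = 13/5 = 13/5 ≈ 2.6000.
Step 3: Plünnecke-Ruzsa gives |3A| ≤ K³·|A| = (2.6000)³ · 5 ≈ 87.8800.
Step 4: Compute 3A = A + A + A directly by enumerating all triples (a,b,c) ∈ A³; |3A| = 24.
Step 5: Check 24 ≤ 87.8800? Yes ✓.

K = 13/5, Plünnecke-Ruzsa bound K³|A| ≈ 87.8800, |3A| = 24, inequality holds.


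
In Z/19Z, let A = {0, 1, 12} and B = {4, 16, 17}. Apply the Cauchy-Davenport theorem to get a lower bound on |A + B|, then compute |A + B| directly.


Cauchy-Davenport: |A + B| ≥ min(p, |A| + |B| - 1) for A, B nonempty in Z/pZ.
|A| = 3, |B| = 3, p = 19.
CD lower bound = min(19, 3 + 3 - 1) = min(19, 5) = 5.
Compute A + B mod 19 directly:
a = 0: 0+4=4, 0+16=16, 0+17=17
a = 1: 1+4=5, 1+16=17, 1+17=18
a = 12: 12+4=16, 12+16=9, 12+17=10
A + B = {4, 5, 9, 10, 16, 17, 18}, so |A + B| = 7.
Verify: 7 ≥ 5? Yes ✓.

CD lower bound = 5, actual |A + B| = 7.


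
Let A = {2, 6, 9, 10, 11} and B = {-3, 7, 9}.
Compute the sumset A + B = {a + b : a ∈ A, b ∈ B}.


A + B = {a + b : a ∈ A, b ∈ B}.
Enumerate all |A|·|B| = 5·3 = 15 pairs (a, b) and collect distinct sums.
a = 2: 2+-3=-1, 2+7=9, 2+9=11
a = 6: 6+-3=3, 6+7=13, 6+9=15
a = 9: 9+-3=6, 9+7=16, 9+9=18
a = 10: 10+-3=7, 10+7=17, 10+9=19
a = 11: 11+-3=8, 11+7=18, 11+9=20
Collecting distinct sums: A + B = {-1, 3, 6, 7, 8, 9, 11, 13, 15, 16, 17, 18, 19, 20}
|A + B| = 14

A + B = {-1, 3, 6, 7, 8, 9, 11, 13, 15, 16, 17, 18, 19, 20}


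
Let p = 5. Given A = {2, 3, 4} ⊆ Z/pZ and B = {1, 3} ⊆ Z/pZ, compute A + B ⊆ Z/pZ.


Work in Z/5Z: reduce every sum a + b modulo 5.
Enumerate all 6 pairs:
a = 2: 2+1=3, 2+3=0
a = 3: 3+1=4, 3+3=1
a = 4: 4+1=0, 4+3=2
Distinct residues collected: {0, 1, 2, 3, 4}
|A + B| = 5 (out of 5 total residues).

A + B = {0, 1, 2, 3, 4}


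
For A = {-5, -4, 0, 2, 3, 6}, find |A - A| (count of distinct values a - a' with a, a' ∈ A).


A - A = {a - a' : a, a' ∈ A}; |A| = 6.
Bounds: 2|A|-1 ≤ |A - A| ≤ |A|² - |A| + 1, i.e. 11 ≤ |A - A| ≤ 31.
Note: 0 ∈ A - A always (from a - a). The set is symmetric: if d ∈ A - A then -d ∈ A - A.
Enumerate nonzero differences d = a - a' with a > a' (then include -d):
Positive differences: {1, 2, 3, 4, 5, 6, 7, 8, 10, 11}
Full difference set: {0} ∪ (positive diffs) ∪ (negative diffs).
|A - A| = 1 + 2·10 = 21 (matches direct enumeration: 21).

|A - A| = 21


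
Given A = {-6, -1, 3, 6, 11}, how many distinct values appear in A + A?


A + A = {a + a' : a, a' ∈ A}; |A| = 5.
General bounds: 2|A| - 1 ≤ |A + A| ≤ |A|(|A|+1)/2, i.e. 9 ≤ |A + A| ≤ 15.
Lower bound 2|A|-1 is attained iff A is an arithmetic progression.
Enumerate sums a + a' for a ≤ a' (symmetric, so this suffices):
a = -6: -6+-6=-12, -6+-1=-7, -6+3=-3, -6+6=0, -6+11=5
a = -1: -1+-1=-2, -1+3=2, -1+6=5, -1+11=10
a = 3: 3+3=6, 3+6=9, 3+11=14
a = 6: 6+6=12, 6+11=17
a = 11: 11+11=22
Distinct sums: {-12, -7, -3, -2, 0, 2, 5, 6, 9, 10, 12, 14, 17, 22}
|A + A| = 14

|A + A| = 14


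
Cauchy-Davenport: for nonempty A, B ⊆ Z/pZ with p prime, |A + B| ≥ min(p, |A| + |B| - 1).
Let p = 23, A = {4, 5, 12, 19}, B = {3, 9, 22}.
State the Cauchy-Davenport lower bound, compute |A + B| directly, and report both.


Cauchy-Davenport: |A + B| ≥ min(p, |A| + |B| - 1) for A, B nonempty in Z/pZ.
|A| = 4, |B| = 3, p = 23.
CD lower bound = min(23, 4 + 3 - 1) = min(23, 6) = 6.
Compute A + B mod 23 directly:
a = 4: 4+3=7, 4+9=13, 4+22=3
a = 5: 5+3=8, 5+9=14, 5+22=4
a = 12: 12+3=15, 12+9=21, 12+22=11
a = 19: 19+3=22, 19+9=5, 19+22=18
A + B = {3, 4, 5, 7, 8, 11, 13, 14, 15, 18, 21, 22}, so |A + B| = 12.
Verify: 12 ≥ 6? Yes ✓.

CD lower bound = 6, actual |A + B| = 12.


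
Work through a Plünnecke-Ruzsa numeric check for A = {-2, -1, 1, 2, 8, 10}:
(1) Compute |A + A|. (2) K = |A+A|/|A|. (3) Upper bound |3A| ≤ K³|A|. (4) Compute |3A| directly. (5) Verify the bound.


|A| = 6.
Step 1: Compute A + A by enumerating all 36 pairs.
A + A = {-4, -3, -2, -1, 0, 1, 2, 3, 4, 6, 7, 8, 9, 10, 11, 12, 16, 18, 20}, so |A + A| = 19.
Step 2: Doubling constant K = |A + A|/|A| = 19/6 = 19/6 ≈ 3.1667.
Step 3: Plünnecke-Ruzsa gives |3A| ≤ K³·|A| = (3.1667)³ · 6 ≈ 190.5278.
Step 4: Compute 3A = A + A + A directly by enumerating all triples (a,b,c) ∈ A³; |3A| = 33.
Step 5: Check 33 ≤ 190.5278? Yes ✓.

K = 19/6, Plünnecke-Ruzsa bound K³|A| ≈ 190.5278, |3A| = 33, inequality holds.


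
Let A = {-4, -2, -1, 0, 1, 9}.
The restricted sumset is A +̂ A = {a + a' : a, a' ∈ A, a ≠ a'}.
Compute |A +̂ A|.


Restricted sumset: A +̂ A = {a + a' : a ∈ A, a' ∈ A, a ≠ a'}.
Equivalently, take A + A and drop any sum 2a that is achievable ONLY as a + a for a ∈ A (i.e. sums representable only with equal summands).
Enumerate pairs (a, a') with a < a' (symmetric, so each unordered pair gives one sum; this covers all a ≠ a'):
  -4 + -2 = -6
  -4 + -1 = -5
  -4 + 0 = -4
  -4 + 1 = -3
  -4 + 9 = 5
  -2 + -1 = -3
  -2 + 0 = -2
  -2 + 1 = -1
  -2 + 9 = 7
  -1 + 0 = -1
  -1 + 1 = 0
  -1 + 9 = 8
  0 + 1 = 1
  0 + 9 = 9
  1 + 9 = 10
Collected distinct sums: {-6, -5, -4, -3, -2, -1, 0, 1, 5, 7, 8, 9, 10}
|A +̂ A| = 13
(Reference bound: |A +̂ A| ≥ 2|A| - 3 for |A| ≥ 2, with |A| = 6 giving ≥ 9.)

|A +̂ A| = 13


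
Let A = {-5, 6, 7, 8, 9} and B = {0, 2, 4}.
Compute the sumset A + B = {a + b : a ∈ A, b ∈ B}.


A + B = {a + b : a ∈ A, b ∈ B}.
Enumerate all |A|·|B| = 5·3 = 15 pairs (a, b) and collect distinct sums.
a = -5: -5+0=-5, -5+2=-3, -5+4=-1
a = 6: 6+0=6, 6+2=8, 6+4=10
a = 7: 7+0=7, 7+2=9, 7+4=11
a = 8: 8+0=8, 8+2=10, 8+4=12
a = 9: 9+0=9, 9+2=11, 9+4=13
Collecting distinct sums: A + B = {-5, -3, -1, 6, 7, 8, 9, 10, 11, 12, 13}
|A + B| = 11

A + B = {-5, -3, -1, 6, 7, 8, 9, 10, 11, 12, 13}


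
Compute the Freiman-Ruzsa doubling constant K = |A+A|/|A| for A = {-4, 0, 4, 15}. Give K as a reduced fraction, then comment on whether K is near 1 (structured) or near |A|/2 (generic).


|A| = 4.
Compute A + A by enumerating all 16 pairs.
A + A = {-8, -4, 0, 4, 8, 11, 15, 19, 30}, so |A + A| = 9.
K = |A + A| / |A| = 9/4 (already in lowest terms) ≈ 2.2500.
Reference: AP of size 4 gives K = 7/4 ≈ 1.7500; a fully generic set of size 4 gives K ≈ 2.5000.

|A| = 4, |A + A| = 9, K = 9/4.


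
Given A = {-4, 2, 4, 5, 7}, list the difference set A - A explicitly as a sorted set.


A - A = {a - a' : a, a' ∈ A}.
Compute a - a' for each ordered pair (a, a'):
a = -4: -4--4=0, -4-2=-6, -4-4=-8, -4-5=-9, -4-7=-11
a = 2: 2--4=6, 2-2=0, 2-4=-2, 2-5=-3, 2-7=-5
a = 4: 4--4=8, 4-2=2, 4-4=0, 4-5=-1, 4-7=-3
a = 5: 5--4=9, 5-2=3, 5-4=1, 5-5=0, 5-7=-2
a = 7: 7--4=11, 7-2=5, 7-4=3, 7-5=2, 7-7=0
Collecting distinct values (and noting 0 appears from a-a):
A - A = {-11, -9, -8, -6, -5, -3, -2, -1, 0, 1, 2, 3, 5, 6, 8, 9, 11}
|A - A| = 17

A - A = {-11, -9, -8, -6, -5, -3, -2, -1, 0, 1, 2, 3, 5, 6, 8, 9, 11}


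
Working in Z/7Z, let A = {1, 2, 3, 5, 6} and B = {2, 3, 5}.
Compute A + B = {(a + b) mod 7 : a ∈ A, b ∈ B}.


Work in Z/7Z: reduce every sum a + b modulo 7.
Enumerate all 15 pairs:
a = 1: 1+2=3, 1+3=4, 1+5=6
a = 2: 2+2=4, 2+3=5, 2+5=0
a = 3: 3+2=5, 3+3=6, 3+5=1
a = 5: 5+2=0, 5+3=1, 5+5=3
a = 6: 6+2=1, 6+3=2, 6+5=4
Distinct residues collected: {0, 1, 2, 3, 4, 5, 6}
|A + B| = 7 (out of 7 total residues).

A + B = {0, 1, 2, 3, 4, 5, 6}


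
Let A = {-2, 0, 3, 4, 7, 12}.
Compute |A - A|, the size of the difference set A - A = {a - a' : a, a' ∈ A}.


A - A = {a - a' : a, a' ∈ A}; |A| = 6.
Bounds: 2|A|-1 ≤ |A - A| ≤ |A|² - |A| + 1, i.e. 11 ≤ |A - A| ≤ 31.
Note: 0 ∈ A - A always (from a - a). The set is symmetric: if d ∈ A - A then -d ∈ A - A.
Enumerate nonzero differences d = a - a' with a > a' (then include -d):
Positive differences: {1, 2, 3, 4, 5, 6, 7, 8, 9, 12, 14}
Full difference set: {0} ∪ (positive diffs) ∪ (negative diffs).
|A - A| = 1 + 2·11 = 23 (matches direct enumeration: 23).

|A - A| = 23


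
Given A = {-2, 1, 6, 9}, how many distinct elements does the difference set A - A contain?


A - A = {a - a' : a, a' ∈ A}; |A| = 4.
Bounds: 2|A|-1 ≤ |A - A| ≤ |A|² - |A| + 1, i.e. 7 ≤ |A - A| ≤ 13.
Note: 0 ∈ A - A always (from a - a). The set is symmetric: if d ∈ A - A then -d ∈ A - A.
Enumerate nonzero differences d = a - a' with a > a' (then include -d):
Positive differences: {3, 5, 8, 11}
Full difference set: {0} ∪ (positive diffs) ∪ (negative diffs).
|A - A| = 1 + 2·4 = 9 (matches direct enumeration: 9).

|A - A| = 9


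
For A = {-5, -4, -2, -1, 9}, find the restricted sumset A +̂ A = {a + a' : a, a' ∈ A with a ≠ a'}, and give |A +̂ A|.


Restricted sumset: A +̂ A = {a + a' : a ∈ A, a' ∈ A, a ≠ a'}.
Equivalently, take A + A and drop any sum 2a that is achievable ONLY as a + a for a ∈ A (i.e. sums representable only with equal summands).
Enumerate pairs (a, a') with a < a' (symmetric, so each unordered pair gives one sum; this covers all a ≠ a'):
  -5 + -4 = -9
  -5 + -2 = -7
  -5 + -1 = -6
  -5 + 9 = 4
  -4 + -2 = -6
  -4 + -1 = -5
  -4 + 9 = 5
  -2 + -1 = -3
  -2 + 9 = 7
  -1 + 9 = 8
Collected distinct sums: {-9, -7, -6, -5, -3, 4, 5, 7, 8}
|A +̂ A| = 9
(Reference bound: |A +̂ A| ≥ 2|A| - 3 for |A| ≥ 2, with |A| = 5 giving ≥ 7.)

|A +̂ A| = 9


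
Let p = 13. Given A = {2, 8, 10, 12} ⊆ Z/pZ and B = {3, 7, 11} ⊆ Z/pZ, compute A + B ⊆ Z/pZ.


Work in Z/13Z: reduce every sum a + b modulo 13.
Enumerate all 12 pairs:
a = 2: 2+3=5, 2+7=9, 2+11=0
a = 8: 8+3=11, 8+7=2, 8+11=6
a = 10: 10+3=0, 10+7=4, 10+11=8
a = 12: 12+3=2, 12+7=6, 12+11=10
Distinct residues collected: {0, 2, 4, 5, 6, 8, 9, 10, 11}
|A + B| = 9 (out of 13 total residues).

A + B = {0, 2, 4, 5, 6, 8, 9, 10, 11}


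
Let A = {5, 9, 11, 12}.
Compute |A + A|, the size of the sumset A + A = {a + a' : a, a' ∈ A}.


A + A = {a + a' : a, a' ∈ A}; |A| = 4.
General bounds: 2|A| - 1 ≤ |A + A| ≤ |A|(|A|+1)/2, i.e. 7 ≤ |A + A| ≤ 10.
Lower bound 2|A|-1 is attained iff A is an arithmetic progression.
Enumerate sums a + a' for a ≤ a' (symmetric, so this suffices):
a = 5: 5+5=10, 5+9=14, 5+11=16, 5+12=17
a = 9: 9+9=18, 9+11=20, 9+12=21
a = 11: 11+11=22, 11+12=23
a = 12: 12+12=24
Distinct sums: {10, 14, 16, 17, 18, 20, 21, 22, 23, 24}
|A + A| = 10

|A + A| = 10


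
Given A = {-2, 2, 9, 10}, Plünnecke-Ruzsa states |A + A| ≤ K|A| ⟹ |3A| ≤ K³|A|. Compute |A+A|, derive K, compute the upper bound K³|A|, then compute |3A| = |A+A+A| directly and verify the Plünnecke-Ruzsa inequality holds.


|A| = 4.
Step 1: Compute A + A by enumerating all 16 pairs.
A + A = {-4, 0, 4, 7, 8, 11, 12, 18, 19, 20}, so |A + A| = 10.
Step 2: Doubling constant K = |A + A|/|A| = 10/4 = 10/4 ≈ 2.5000.
Step 3: Plünnecke-Ruzsa gives |3A| ≤ K³·|A| = (2.5000)³ · 4 ≈ 62.5000.
Step 4: Compute 3A = A + A + A directly by enumerating all triples (a,b,c) ∈ A³; |3A| = 19.
Step 5: Check 19 ≤ 62.5000? Yes ✓.

K = 10/4, Plünnecke-Ruzsa bound K³|A| ≈ 62.5000, |3A| = 19, inequality holds.


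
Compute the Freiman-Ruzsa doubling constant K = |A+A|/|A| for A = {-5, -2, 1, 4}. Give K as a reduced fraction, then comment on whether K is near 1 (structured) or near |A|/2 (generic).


|A| = 4.
Compute A + A by enumerating all 16 pairs.
A + A = {-10, -7, -4, -1, 2, 5, 8}, so |A + A| = 7.
K = |A + A| / |A| = 7/4 (already in lowest terms) ≈ 1.7500.
Reference: AP of size 4 gives K = 7/4 ≈ 1.7500; a fully generic set of size 4 gives K ≈ 2.5000.

|A| = 4, |A + A| = 7, K = 7/4.


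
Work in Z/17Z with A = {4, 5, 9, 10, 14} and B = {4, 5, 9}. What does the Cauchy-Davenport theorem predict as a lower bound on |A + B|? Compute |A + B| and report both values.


Cauchy-Davenport: |A + B| ≥ min(p, |A| + |B| - 1) for A, B nonempty in Z/pZ.
|A| = 5, |B| = 3, p = 17.
CD lower bound = min(17, 5 + 3 - 1) = min(17, 7) = 7.
Compute A + B mod 17 directly:
a = 4: 4+4=8, 4+5=9, 4+9=13
a = 5: 5+4=9, 5+5=10, 5+9=14
a = 9: 9+4=13, 9+5=14, 9+9=1
a = 10: 10+4=14, 10+5=15, 10+9=2
a = 14: 14+4=1, 14+5=2, 14+9=6
A + B = {1, 2, 6, 8, 9, 10, 13, 14, 15}, so |A + B| = 9.
Verify: 9 ≥ 7? Yes ✓.

CD lower bound = 7, actual |A + B| = 9.
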